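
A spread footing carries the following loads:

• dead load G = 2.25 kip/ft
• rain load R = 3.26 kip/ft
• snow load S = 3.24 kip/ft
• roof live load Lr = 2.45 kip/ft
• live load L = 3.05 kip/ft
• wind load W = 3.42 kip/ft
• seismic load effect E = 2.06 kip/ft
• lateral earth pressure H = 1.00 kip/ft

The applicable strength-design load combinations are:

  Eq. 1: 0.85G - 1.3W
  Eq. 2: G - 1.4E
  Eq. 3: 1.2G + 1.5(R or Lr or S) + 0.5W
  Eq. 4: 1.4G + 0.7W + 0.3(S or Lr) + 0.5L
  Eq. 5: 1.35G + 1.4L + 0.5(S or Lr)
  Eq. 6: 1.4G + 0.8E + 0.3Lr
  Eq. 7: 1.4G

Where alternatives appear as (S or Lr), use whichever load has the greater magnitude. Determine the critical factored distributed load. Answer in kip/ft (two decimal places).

(R or Lr or S) → R = 3.26 kip/ft; (S or Lr) → S = 3.24 kip/ft.
Eq. 1: 0.85(2.25) - 1.3(3.42) = -2.53
Eq. 2: 1.0(2.25) - 1.4(2.06) = -0.63
Eq. 3: 1.2(2.25) + 1.5(3.26) + 0.5(3.42) = 9.30
Eq. 4: 1.4(2.25) + 0.7(3.42) + 0.3(3.24) + 0.5(3.05) = 8.04
Eq. 5: 1.35(2.25) + 1.4(3.05) + 0.5(3.24) = 8.93
Eq. 6: 1.4(2.25) + 0.8(2.06) + 0.3(2.45) = 5.53
Eq. 7: 1.4(2.25) = 3.15
The controlling combination is 3, giving 9.30 kip/ft.

9.30 kip/ft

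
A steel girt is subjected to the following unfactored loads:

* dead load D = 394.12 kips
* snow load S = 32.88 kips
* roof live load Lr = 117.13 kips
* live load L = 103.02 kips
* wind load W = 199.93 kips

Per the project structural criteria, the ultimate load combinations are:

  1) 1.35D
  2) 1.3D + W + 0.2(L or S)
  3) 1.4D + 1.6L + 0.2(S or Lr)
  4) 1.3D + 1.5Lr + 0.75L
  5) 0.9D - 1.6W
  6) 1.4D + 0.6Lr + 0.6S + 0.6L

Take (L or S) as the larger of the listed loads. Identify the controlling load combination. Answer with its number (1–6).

Combination 4

(L or S) → L = 103.02 kips; (S or Lr) → Lr = 117.13 kips.
1) 1.35(394.12) = 532.06
2) 1.3(394.12) + 1.0(199.93) + 0.2(103.02) = 512.36 + 199.93 + 20.60 = 732.89
3) 1.4(394.12) + 1.6(103.02) + 0.2(117.13) = 551.77 + 164.83 + 23.43 = 740.03
4) 1.3(394.12) + 1.5(117.13) + 0.75(103.02) = 765.32
5) 0.9(394.12) - 1.6(199.93) = 354.71 - 319.89 = 34.82
6) 1.4(394.12) + 0.6(117.13) + 0.6(32.88) + 0.6(103.02) = 551.77 + 70.28 + 19.73 + 61.81 = 703.59
The largest value is 765.32 kips from combination 4.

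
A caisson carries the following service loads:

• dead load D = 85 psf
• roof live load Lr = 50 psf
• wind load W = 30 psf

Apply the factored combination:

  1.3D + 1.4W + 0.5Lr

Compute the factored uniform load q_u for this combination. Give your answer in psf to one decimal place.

177.5 psf

1.3(85) + 1.4(30) + 0.5(50) = 110.5 + 42.0 + 25.0 = 177.5
q_u = 177.5 psf.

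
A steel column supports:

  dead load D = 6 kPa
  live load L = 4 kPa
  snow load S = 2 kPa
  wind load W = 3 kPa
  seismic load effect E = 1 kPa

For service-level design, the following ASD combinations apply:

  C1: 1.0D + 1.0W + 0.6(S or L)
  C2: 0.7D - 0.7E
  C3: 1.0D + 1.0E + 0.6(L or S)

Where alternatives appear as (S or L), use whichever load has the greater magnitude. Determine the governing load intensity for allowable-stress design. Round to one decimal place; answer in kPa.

(S or L) → L = 4 kPa; (L or S) → L = 4 kPa.
C1: 1.0(6) + 1.0(3) + 0.6(4) = 6.0 + 3.0 + 2.4 = 11.4
C2: 0.7(6) - 0.7(1) = 4.2 - 0.7 = 3.5
C3: 1.0(6) + 1.0(1) + 0.6(4) = 6.0 + 1.0 + 2.4 = 9.4
The controlling combination is 1, giving 11.4 kPa.

11.4 kPa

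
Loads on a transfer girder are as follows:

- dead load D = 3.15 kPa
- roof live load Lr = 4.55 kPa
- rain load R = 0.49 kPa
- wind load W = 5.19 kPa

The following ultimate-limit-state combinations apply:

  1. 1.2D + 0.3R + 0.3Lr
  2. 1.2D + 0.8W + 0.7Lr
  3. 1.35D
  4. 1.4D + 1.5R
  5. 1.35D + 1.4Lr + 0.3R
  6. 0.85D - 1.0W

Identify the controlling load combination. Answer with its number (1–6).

Combination 2

1. 1.2(3.15) + 0.3(0.49) + 0.3(4.55) = 5.29
2. 1.2(3.15) + 0.8(5.19) + 0.7(4.55) = 3.78 + 4.15 + 3.19 = 11.12
3. 1.35(3.15) = 4.25
4. 1.4(3.15) + 1.5(0.49) = 4.41 + 0.74 = 5.15
5. 1.35(3.15) + 1.4(4.55) + 0.3(0.49) = 4.25 + 6.37 + 0.15 = 10.77
6. 0.85(3.15) - 1.0(5.19) = 2.68 - 5.19 = -2.51
The largest value is 11.12 kPa from combination 2.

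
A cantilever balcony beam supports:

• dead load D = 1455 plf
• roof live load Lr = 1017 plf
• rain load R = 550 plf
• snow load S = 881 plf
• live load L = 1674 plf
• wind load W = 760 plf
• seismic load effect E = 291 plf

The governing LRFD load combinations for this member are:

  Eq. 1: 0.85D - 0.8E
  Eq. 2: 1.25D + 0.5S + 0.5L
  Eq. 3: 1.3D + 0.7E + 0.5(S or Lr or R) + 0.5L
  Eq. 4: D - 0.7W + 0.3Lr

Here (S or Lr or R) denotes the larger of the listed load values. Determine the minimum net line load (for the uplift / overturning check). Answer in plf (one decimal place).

(S or Lr or R) → Lr = 1017 plf.
Eq. 1: 0.85(1455) - 0.8(291) = 1004.0
Eq. 2: 1.25(1455) + 0.5(881) + 0.5(1674) = 3096.3
Eq. 3: 1.3(1455) + 0.7(291) + 0.5(1017) + 0.5(1674) = 3440.7
Eq. 4: 1.0(1455) - 0.7(760) + 0.3(1017) = 1228.1
Combination 1 gives the minimum: 1004.0 plf.

1004.0 plf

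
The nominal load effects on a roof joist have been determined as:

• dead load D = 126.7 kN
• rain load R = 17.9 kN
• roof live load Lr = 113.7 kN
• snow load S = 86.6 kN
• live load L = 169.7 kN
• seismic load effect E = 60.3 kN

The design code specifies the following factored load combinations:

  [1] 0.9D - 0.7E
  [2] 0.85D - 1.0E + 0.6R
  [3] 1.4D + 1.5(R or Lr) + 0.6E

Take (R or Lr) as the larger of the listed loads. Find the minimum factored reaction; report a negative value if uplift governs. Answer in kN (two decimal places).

(R or Lr) → Lr = 113.7 kN.
[1] 0.9(126.7) - 0.7(60.3) = 114.03 - 42.21 = 71.82
[2] 0.85(126.7) - 1.0(60.3) + 0.6(17.9) = 107.70 - 60.30 + 10.74 = 58.14
[3] 1.4(126.7) + 1.5(113.7) + 0.6(60.3) = 177.38 + 170.55 + 36.18 = 384.11
Combination 2 gives the minimum: 58.14 kN.

58.14 kN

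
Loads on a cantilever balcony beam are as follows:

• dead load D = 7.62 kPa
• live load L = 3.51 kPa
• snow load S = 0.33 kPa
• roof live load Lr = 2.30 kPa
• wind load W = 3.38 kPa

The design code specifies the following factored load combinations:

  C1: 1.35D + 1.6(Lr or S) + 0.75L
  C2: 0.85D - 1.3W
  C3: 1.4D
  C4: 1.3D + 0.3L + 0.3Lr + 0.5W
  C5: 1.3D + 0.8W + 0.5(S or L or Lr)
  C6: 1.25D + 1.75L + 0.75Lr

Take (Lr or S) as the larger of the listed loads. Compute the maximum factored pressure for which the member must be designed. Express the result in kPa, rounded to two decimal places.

(Lr or S) → Lr = 2.30 kPa; (S or L or Lr) → L = 3.51 kPa.
C1: 1.35(7.62) + 1.6(2.30) + 0.75(3.51) = 16.60
C2: 0.85(7.62) - 1.3(3.38) = 2.08
C3: 1.4(7.62) = 10.67
C4: 1.3(7.62) + 0.3(3.51) + 0.3(2.30) + 0.5(3.38) = 13.34
C5: 1.3(7.62) + 0.8(3.38) + 0.5(3.51) = 14.37
C6: 1.25(7.62) + 1.75(3.51) + 0.75(2.30) = 17.39
The controlling combination is 6, giving 17.39 kPa.

17.39 kPa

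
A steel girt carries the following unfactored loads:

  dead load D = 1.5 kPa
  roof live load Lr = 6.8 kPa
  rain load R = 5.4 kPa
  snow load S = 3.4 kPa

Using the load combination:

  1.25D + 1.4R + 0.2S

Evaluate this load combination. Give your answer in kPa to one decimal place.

1.25(1.5) + 1.4(5.4) + 0.2(3.4) = 10.1
p_u = 10.1 kPa.

10.1 kPa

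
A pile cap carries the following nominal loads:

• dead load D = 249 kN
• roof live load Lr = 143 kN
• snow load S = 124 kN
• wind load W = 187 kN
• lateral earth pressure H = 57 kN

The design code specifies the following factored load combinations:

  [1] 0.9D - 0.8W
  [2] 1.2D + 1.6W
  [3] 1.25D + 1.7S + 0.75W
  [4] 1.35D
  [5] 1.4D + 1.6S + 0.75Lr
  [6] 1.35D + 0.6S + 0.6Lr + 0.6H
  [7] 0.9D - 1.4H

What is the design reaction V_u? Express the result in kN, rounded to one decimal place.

662.3 kN

[1] 0.9(249) - 0.8(187) = 74.5
[2] 1.2(249) + 1.6(187) = 598.0
[3] 1.25(249) + 1.7(124) + 0.75(187) = 662.3
[4] 1.35(249) = 336.2
[5] 1.4(249) + 1.6(124) + 0.75(143) = 654.3
[6] 1.35(249) + 0.6(124) + 0.6(143) + 0.6(57) = 530.6
[7] 0.9(249) - 1.4(57) = 144.3
Maximum is from combination 3.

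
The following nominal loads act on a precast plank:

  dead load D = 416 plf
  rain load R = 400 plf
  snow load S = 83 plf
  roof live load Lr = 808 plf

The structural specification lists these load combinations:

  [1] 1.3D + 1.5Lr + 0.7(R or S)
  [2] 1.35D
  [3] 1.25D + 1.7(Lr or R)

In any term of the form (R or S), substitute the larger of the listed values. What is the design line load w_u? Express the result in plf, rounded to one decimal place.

(R or S) → R = 400 plf; (Lr or R) → Lr = 808 plf.
[1] 1.3(416) + 1.5(808) + 0.7(400) = 2032.8
[2] 1.35(416) = 561.6
[3] 1.25(416) + 1.7(808) = 1893.6
The controlling combination is 1, giving 2032.8 plf.

2032.8 plf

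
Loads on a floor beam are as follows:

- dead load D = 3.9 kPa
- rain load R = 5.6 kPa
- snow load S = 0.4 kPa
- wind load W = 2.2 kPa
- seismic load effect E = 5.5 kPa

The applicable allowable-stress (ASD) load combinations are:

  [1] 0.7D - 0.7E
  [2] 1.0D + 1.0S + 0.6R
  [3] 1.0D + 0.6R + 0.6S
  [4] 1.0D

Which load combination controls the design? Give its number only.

[1] 0.7(3.9) - 0.7(5.5) = -1.12
[2] 1.0(3.9) + 1.0(0.4) + 0.6(5.6) = 7.66
[3] 1.0(3.9) + 0.6(5.6) + 0.6(0.4) = 7.50
[4] 1.0(3.9) = 3.90
The largest value is 7.66 kPa from combination 2.

Combination 2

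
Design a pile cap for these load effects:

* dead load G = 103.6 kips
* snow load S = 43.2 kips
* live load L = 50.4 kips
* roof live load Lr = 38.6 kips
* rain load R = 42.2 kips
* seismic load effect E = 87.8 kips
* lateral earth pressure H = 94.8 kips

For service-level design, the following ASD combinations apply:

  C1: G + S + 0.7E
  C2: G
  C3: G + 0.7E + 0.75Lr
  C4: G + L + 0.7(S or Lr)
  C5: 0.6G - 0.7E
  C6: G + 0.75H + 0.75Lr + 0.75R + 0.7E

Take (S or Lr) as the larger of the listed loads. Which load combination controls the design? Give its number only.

(S or Lr) → S = 43.2 kips.
C1: 1.0(103.6) + 1.0(43.2) + 0.7(87.8) = 103.60 + 43.20 + 61.46 = 208.26
C2: 1.0(103.6) = 103.60
C3: 1.0(103.6) + 0.7(87.8) + 0.75(38.6) = 103.60 + 61.46 + 28.95 = 194.01
C4: 1.0(103.6) + 1.0(50.4) + 0.7(43.2) = 103.60 + 50.40 + 30.24 = 184.24
C5: 0.6(103.6) - 0.7(87.8) = 62.16 - 61.46 = 0.70
C6: 1.0(103.6) + 0.75(94.8) + 0.75(38.6) + 0.75(42.2) + 0.7(87.8) = 103.60 + 71.10 + 28.95 + 31.65 + 61.46 = 296.76
The largest value is 296.76 kips from combination 6.

Combination 6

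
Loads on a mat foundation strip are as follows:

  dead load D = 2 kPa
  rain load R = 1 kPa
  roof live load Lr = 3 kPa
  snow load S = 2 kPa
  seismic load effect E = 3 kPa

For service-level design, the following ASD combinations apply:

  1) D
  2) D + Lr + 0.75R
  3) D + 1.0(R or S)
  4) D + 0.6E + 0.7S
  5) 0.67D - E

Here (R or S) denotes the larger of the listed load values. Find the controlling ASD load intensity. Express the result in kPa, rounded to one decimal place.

5.8 kPa

(R or S) → S = 2 kPa.
1) 1.0(2) = 2.0
2) 1.0(2) + 1.0(3) + 0.75(1) = 5.8
3) 1.0(2) + 1.0(2) = 4.0
4) 1.0(2) + 0.6(3) + 0.7(2) = 5.2
5) 0.67(2) - 1.0(3) = -1.7
The controlling combination is 2, giving 5.8 kPa.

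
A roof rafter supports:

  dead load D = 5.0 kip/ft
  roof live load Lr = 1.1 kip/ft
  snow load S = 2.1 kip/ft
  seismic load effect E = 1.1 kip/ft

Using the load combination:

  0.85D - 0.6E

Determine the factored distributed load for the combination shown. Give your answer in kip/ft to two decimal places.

0.85(5.0) - 0.6(1.1) = 4.25 - 0.66 = 3.59
w_u = 3.59 kip/ft.

3.59 kip/ft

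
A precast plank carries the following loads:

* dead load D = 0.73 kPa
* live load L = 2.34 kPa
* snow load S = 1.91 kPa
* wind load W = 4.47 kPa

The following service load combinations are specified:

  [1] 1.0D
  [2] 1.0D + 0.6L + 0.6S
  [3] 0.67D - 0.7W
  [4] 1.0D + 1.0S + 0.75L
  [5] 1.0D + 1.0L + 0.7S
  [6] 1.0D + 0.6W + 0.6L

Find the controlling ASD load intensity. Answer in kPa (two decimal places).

[1] 1.0(0.73) = 0.73
[2] 1.0(0.73) + 0.6(2.34) + 0.6(1.91) = 3.28
[3] 0.67(0.73) - 0.7(4.47) = -2.64
[4] 1.0(0.73) + 1.0(1.91) + 0.75(2.34) = 4.40
[5] 1.0(0.73) + 1.0(2.34) + 0.7(1.91) = 4.41
[6] 1.0(0.73) + 0.6(4.47) + 0.6(2.34) = 4.82
The controlling combination is 6, giving 4.82 kPa.

4.82 kPa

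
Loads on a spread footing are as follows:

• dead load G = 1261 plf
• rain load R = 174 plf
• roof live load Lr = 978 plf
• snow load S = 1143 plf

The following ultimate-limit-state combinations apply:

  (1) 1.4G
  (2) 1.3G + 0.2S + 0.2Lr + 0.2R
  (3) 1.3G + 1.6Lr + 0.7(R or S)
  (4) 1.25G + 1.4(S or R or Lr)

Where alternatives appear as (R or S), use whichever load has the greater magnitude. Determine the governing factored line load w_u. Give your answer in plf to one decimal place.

(R or S) → S = 1143 plf; (S or R or Lr) → S = 1143 plf.
(1) 1.4(1261) = 1765.4
(2) 1.3(1261) + 0.2(1143) + 0.2(978) + 0.2(174) = 1639.3 + 228.6 + 195.6 + 34.8 = 2098.3
(3) 1.3(1261) + 1.6(978) + 0.7(1143) = 1639.3 + 1564.8 + 800.1 = 4004.2
(4) 1.25(1261) + 1.4(1143) = 1576.3 + 1600.2 = 3176.5
Maximum is from combination 3.

4004.2 plf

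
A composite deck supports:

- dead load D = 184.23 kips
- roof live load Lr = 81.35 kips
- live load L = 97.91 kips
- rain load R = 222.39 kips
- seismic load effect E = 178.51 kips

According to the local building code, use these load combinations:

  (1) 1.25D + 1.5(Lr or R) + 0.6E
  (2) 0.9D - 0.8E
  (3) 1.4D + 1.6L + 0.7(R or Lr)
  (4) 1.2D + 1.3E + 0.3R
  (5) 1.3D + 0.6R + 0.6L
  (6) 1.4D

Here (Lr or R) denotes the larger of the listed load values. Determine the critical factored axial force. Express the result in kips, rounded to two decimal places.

(Lr or R) → R = 222.39 kips; (R or Lr) → R = 222.39 kips.
(1) 1.25(184.23) + 1.5(222.39) + 0.6(178.51) = 670.98
(2) 0.9(184.23) - 0.8(178.51) = 165.81 - 142.81 = 23.00
(3) 1.4(184.23) + 1.6(97.91) + 0.7(222.39) = 257.92 + 156.66 + 155.67 = 570.25
(4) 1.2(184.23) + 1.3(178.51) + 0.3(222.39) = 221.08 + 232.06 + 66.72 = 519.86
(5) 1.3(184.23) + 0.6(222.39) + 0.6(97.91) = 239.50 + 133.43 + 58.75 = 431.68
(6) 1.4(184.23) = 257.92
Maximum is from combination 1.

670.98 kips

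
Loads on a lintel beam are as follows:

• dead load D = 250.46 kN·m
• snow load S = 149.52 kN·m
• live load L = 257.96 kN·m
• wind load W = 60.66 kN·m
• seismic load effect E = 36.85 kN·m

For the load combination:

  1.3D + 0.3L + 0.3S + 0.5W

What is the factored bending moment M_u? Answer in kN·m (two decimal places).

478.17 kN·m

1.3(250.46) + 0.3(257.96) + 0.3(149.52) + 0.5(60.66) = 478.17
M_u = 478.17 kN·m.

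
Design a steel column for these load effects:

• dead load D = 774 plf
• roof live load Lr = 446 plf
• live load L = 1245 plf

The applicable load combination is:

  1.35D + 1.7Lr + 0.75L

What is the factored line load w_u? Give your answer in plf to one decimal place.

2736.9 plf

1.35(774) + 1.7(446) + 0.75(1245) = 2736.9
w_u = 2736.9 plf.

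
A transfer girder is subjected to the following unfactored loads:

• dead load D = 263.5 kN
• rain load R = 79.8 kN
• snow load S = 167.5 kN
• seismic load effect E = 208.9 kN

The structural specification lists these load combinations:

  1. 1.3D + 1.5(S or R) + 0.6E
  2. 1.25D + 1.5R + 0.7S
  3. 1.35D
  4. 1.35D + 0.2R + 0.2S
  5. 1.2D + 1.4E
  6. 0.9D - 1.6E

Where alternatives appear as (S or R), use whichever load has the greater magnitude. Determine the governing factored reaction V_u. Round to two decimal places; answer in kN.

(S or R) → S = 167.5 kN.
1. 1.3(263.5) + 1.5(167.5) + 0.6(208.9) = 342.55 + 251.25 + 125.34 = 719.14
2. 1.25(263.5) + 1.5(79.8) + 0.7(167.5) = 329.38 + 119.70 + 117.25 = 566.33
3. 1.35(263.5) = 355.73
4. 1.35(263.5) + 0.2(79.8) + 0.2(167.5) = 355.73 + 15.96 + 33.50 = 405.19
5. 1.2(263.5) + 1.4(208.9) = 316.20 + 292.46 = 608.66
6. 0.9(263.5) - 1.6(208.9) = 237.15 - 334.24 = -97.09
Maximum is from combination 1.

719.14 kN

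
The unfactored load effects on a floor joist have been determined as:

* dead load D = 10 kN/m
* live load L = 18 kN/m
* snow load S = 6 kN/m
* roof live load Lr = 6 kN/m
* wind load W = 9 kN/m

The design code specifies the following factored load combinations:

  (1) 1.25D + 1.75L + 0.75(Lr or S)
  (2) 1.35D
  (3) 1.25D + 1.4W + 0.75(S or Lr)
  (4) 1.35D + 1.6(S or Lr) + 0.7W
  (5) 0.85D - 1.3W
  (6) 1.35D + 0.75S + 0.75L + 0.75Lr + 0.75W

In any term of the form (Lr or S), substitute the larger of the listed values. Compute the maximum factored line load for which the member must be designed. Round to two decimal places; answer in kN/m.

(Lr or S) → Lr = 6 kN/m; (S or Lr) → S = 6 kN/m.
(1) 1.25(10) + 1.75(18) + 0.75(6) = 48.50
(2) 1.35(10) = 13.50
(3) 1.25(10) + 1.4(9) + 0.75(6) = 29.60
(4) 1.35(10) + 1.6(6) + 0.7(9) = 29.40
(5) 0.85(10) - 1.3(9) = -3.20
(6) 1.35(10) + 0.75(6) + 0.75(18) + 0.75(6) + 0.75(9) = 42.75
Combination 1 governs: w_u = 48.50 kN/m.

48.50 kN/m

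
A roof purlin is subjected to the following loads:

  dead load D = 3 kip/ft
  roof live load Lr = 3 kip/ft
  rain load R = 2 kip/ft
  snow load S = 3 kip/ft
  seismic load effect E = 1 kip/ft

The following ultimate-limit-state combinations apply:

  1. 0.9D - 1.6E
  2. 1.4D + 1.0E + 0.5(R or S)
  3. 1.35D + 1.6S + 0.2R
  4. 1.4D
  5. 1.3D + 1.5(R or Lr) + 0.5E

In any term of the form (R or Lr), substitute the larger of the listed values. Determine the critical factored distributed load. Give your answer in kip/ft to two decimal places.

(R or S) → S = 3 kip/ft; (R or Lr) → Lr = 3 kip/ft.
1. 0.9(3) - 1.6(1) = 1.10
2. 1.4(3) + 1.0(1) + 0.5(3) = 6.70
3. 1.35(3) + 1.6(3) + 0.2(2) = 9.25
4. 1.4(3) = 4.20
5. 1.3(3) + 1.5(3) + 0.5(1) = 8.90
The controlling combination is 3, giving 9.25 kip/ft.

9.25 kip/ft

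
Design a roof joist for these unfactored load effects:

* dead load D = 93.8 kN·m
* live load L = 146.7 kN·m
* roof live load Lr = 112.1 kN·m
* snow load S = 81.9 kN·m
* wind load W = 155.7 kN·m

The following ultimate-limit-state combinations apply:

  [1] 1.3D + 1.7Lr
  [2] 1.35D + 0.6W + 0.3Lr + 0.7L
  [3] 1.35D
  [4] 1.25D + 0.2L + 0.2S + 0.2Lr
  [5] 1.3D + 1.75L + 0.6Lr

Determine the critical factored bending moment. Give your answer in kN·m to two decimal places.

[1] 1.3(93.8) + 1.7(112.1) = 121.94 + 190.57 = 312.51
[2] 1.35(93.8) + 0.6(155.7) + 0.3(112.1) + 0.7(146.7) = 126.63 + 93.42 + 33.63 + 102.69 = 356.37
[3] 1.35(93.8) = 126.63
[4] 1.25(93.8) + 0.2(146.7) + 0.2(81.9) + 0.2(112.1) = 117.25 + 29.34 + 16.38 + 22.42 = 185.39
[5] 1.3(93.8) + 1.75(146.7) + 0.6(112.1) = 121.94 + 256.73 + 67.26 = 445.93
Combination 5 governs: M_u = 445.93 kN·m.

445.93 kN·m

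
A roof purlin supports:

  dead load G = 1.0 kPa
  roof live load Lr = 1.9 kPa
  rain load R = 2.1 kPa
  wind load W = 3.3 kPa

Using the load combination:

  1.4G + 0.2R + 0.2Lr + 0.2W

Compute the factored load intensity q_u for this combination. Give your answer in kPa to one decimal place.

1.4(1.0) + 0.2(2.1) + 0.2(1.9) + 0.2(3.3) = 2.9
q_u = 2.9 kPa.

2.9 kPa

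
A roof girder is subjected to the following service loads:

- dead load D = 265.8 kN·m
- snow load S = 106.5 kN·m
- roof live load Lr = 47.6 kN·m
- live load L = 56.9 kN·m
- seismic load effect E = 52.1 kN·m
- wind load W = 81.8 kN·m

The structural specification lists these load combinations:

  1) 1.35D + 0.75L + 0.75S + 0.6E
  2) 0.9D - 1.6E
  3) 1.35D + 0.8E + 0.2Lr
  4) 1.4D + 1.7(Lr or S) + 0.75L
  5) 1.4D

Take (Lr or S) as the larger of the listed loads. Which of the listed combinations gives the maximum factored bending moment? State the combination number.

(Lr or S) → S = 106.5 kN·m.
1) 1.35(265.8) + 0.75(56.9) + 0.75(106.5) + 0.6(52.1) = 512.6
2) 0.9(265.8) - 1.6(52.1) = 155.9
3) 1.35(265.8) + 0.8(52.1) + 0.2(47.6) = 358.8 + 41.7 + 9.5 = 410.0
4) 1.4(265.8) + 1.7(106.5) + 0.75(56.9) = 595.8
5) 1.4(265.8) = 372.1
The largest value is 595.8 kN·m from combination 4.

Combination 4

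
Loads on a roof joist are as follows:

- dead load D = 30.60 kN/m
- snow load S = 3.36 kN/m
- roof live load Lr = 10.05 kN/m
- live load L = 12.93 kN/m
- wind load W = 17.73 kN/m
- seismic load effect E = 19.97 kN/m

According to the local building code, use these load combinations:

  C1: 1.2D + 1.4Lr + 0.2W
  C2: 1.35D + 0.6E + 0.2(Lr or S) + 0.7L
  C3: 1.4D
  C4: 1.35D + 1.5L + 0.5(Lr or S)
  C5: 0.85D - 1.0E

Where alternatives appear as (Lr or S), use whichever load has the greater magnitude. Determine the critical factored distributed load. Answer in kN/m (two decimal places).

(Lr or S) → Lr = 10.05 kN/m.
C1: 1.2(30.60) + 1.4(10.05) + 0.2(17.73) = 36.72 + 14.07 + 3.55 = 54.34
C2: 1.35(30.60) + 0.6(19.97) + 0.2(10.05) + 0.7(12.93) = 41.31 + 11.98 + 2.01 + 9.05 = 64.35
C3: 1.4(30.60) = 42.84
C4: 1.35(30.60) + 1.5(12.93) + 0.5(10.05) = 65.73
C5: 0.85(30.60) - 1.0(19.97) = 26.01 - 19.97 = 6.04
Combination 4 governs: w_u = 65.73 kN/m.

65.73 kN/m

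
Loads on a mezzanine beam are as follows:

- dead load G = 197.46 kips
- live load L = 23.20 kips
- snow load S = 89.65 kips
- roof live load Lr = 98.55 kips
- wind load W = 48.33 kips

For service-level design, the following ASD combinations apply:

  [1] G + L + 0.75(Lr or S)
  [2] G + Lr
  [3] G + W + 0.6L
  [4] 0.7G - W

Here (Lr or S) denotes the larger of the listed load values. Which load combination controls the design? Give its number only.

(Lr or S) → Lr = 98.55 kips.
[1] 1.0(197.46) + 1.0(23.20) + 0.75(98.55) = 294.57
[2] 1.0(197.46) + 1.0(98.55) = 296.01
[3] 1.0(197.46) + 1.0(48.33) + 0.6(23.20) = 259.71
[4] 0.7(197.46) - 1.0(48.33) = 89.89
The largest value is 296.01 kips from combination 2.

Combination 2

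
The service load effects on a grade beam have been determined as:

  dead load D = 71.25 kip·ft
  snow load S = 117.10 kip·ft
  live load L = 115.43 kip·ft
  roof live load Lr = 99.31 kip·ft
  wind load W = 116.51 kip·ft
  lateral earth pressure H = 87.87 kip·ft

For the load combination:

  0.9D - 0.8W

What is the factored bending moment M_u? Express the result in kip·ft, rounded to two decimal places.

-29.08 kip·ft

0.9(71.25) - 0.8(116.51) = 64.13 - 93.21 = -29.08
M_u = -29.08 kip·ft.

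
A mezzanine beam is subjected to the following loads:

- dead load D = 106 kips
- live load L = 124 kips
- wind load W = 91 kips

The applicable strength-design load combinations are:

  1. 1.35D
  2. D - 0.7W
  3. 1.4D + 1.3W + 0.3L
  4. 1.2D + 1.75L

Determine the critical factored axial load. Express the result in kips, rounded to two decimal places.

344.20 kips

1. 1.35(106) = 143.10
2. 1.0(106) - 0.7(91) = 106.00 - 63.70 = 42.30
3. 1.4(106) + 1.3(91) + 0.3(124) = 148.40 + 118.30 + 37.20 = 303.90
4. 1.2(106) + 1.75(124) = 127.20 + 217.00 = 344.20
Maximum is from combination 4.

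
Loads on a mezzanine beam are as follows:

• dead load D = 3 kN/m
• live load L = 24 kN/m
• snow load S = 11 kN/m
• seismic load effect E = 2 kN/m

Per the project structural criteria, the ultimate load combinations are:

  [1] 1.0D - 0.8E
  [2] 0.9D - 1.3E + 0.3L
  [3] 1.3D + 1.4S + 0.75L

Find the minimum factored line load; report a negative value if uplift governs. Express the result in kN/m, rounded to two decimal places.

1.40 kN/m

[1] 1.0(3) - 0.8(2) = 1.40
[2] 0.9(3) - 1.3(2) + 0.3(24) = 7.30
[3] 1.3(3) + 1.4(11) + 0.75(24) = 37.30
Combination 1 gives the minimum: 1.40 kN/m.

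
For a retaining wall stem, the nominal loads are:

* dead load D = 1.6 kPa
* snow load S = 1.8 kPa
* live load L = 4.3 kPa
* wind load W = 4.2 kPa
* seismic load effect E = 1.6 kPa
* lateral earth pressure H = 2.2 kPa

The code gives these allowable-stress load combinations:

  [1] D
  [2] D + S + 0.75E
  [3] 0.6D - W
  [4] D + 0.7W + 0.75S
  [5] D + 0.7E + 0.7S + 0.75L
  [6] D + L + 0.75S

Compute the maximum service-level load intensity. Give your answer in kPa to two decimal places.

7.25 kPa

[1] 1.0(1.6) = 1.60
[2] 1.0(1.6) + 1.0(1.8) + 0.75(1.6) = 1.60 + 1.80 + 1.20 = 4.60
[3] 0.6(1.6) - 1.0(4.2) = 0.96 - 4.20 = -3.24
[4] 1.0(1.6) + 0.7(4.2) + 0.75(1.8) = 1.60 + 2.94 + 1.35 = 5.89
[5] 1.0(1.6) + 0.7(1.6) + 0.7(1.8) + 0.75(4.3) = 1.60 + 1.12 + 1.26 + 3.23 = 7.21
[6] 1.0(1.6) + 1.0(4.3) + 0.75(1.8) = 1.60 + 4.30 + 1.35 = 7.25
The controlling combination is 6, giving 7.25 kPa.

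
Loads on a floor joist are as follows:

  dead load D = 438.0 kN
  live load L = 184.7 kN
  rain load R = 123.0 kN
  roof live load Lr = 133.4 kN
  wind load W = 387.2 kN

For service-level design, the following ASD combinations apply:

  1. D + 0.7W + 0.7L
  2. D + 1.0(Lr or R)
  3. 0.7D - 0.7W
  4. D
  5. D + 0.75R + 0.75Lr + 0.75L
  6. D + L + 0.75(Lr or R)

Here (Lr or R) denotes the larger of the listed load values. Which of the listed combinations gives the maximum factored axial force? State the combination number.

(Lr or R) → Lr = 133.4 kN.
1. 1.0(438.0) + 0.7(387.2) + 0.7(184.7) = 438.00 + 271.04 + 129.29 = 838.33
2. 1.0(438.0) + 1.0(133.4) = 438.00 + 133.40 = 571.40
3. 0.7(438.0) - 0.7(387.2) = 306.60 - 271.04 = 35.56
4. 1.0(438.0) = 438.00
5. 1.0(438.0) + 0.75(123.0) + 0.75(133.4) + 0.75(184.7) = 438.00 + 92.25 + 100.05 + 138.53 = 768.83
6. 1.0(438.0) + 1.0(184.7) + 0.75(133.4) = 438.00 + 184.70 + 100.05 = 722.75
The largest value is 838.33 kN from combination 1.

Combination 1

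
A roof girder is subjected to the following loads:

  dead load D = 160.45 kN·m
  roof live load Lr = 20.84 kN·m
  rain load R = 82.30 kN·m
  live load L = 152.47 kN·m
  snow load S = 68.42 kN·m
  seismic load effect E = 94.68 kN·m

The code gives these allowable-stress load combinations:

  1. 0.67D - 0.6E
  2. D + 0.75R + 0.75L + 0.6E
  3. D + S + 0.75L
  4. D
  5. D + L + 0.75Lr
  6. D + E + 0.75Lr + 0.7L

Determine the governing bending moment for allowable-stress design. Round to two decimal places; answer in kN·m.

1. 0.67(160.45) - 0.6(94.68) = 50.69
2. 1.0(160.45) + 0.75(82.30) + 0.75(152.47) + 0.6(94.68) = 393.34
3. 1.0(160.45) + 1.0(68.42) + 0.75(152.47) = 343.22
4. 1.0(160.45) = 160.45
5. 1.0(160.45) + 1.0(152.47) + 0.75(20.84) = 328.55
6. 1.0(160.45) + 1.0(94.68) + 0.75(20.84) + 0.7(152.47) = 377.49
Maximum is from combination 2.

393.34 kN·m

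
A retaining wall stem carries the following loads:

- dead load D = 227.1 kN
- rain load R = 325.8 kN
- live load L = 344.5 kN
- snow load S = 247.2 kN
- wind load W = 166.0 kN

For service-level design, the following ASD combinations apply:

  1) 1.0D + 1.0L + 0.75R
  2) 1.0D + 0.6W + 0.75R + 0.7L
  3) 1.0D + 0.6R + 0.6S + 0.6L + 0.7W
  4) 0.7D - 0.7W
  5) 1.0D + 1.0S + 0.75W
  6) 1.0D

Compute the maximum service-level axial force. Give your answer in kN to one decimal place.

893.8 kN

1) 1.0(227.1) + 1.0(344.5) + 0.75(325.8) = 227.1 + 344.5 + 244.4 = 816.0
2) 1.0(227.1) + 0.6(166.0) + 0.75(325.8) + 0.7(344.5) = 812.2
3) 1.0(227.1) + 0.6(325.8) + 0.6(247.2) + 0.6(344.5) + 0.7(166.0) = 227.1 + 195.5 + 148.3 + 206.7 + 116.2 = 893.8
4) 0.7(227.1) - 0.7(166.0) = 159.0 - 116.2 = 42.8
5) 1.0(227.1) + 1.0(247.2) + 0.75(166.0) = 227.1 + 247.2 + 124.5 = 598.8
6) 1.0(227.1) = 227.1
The controlling combination is 3, giving 893.8 kN.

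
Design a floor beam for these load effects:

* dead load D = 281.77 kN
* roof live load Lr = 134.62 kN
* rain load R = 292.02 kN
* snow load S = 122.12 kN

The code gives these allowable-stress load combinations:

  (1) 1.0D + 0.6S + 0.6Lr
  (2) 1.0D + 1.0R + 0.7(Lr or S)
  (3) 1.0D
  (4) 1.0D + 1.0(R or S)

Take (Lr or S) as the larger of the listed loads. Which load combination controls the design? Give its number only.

(Lr or S) → Lr = 134.62 kN; (R or S) → R = 292.02 kN.
(1) 1.0(281.77) + 0.6(122.12) + 0.6(134.62) = 281.77 + 73.27 + 80.77 = 435.81
(2) 1.0(281.77) + 1.0(292.02) + 0.7(134.62) = 281.77 + 292.02 + 94.23 = 668.02
(3) 1.0(281.77) = 281.77
(4) 1.0(281.77) + 1.0(292.02) = 281.77 + 292.02 = 573.79
The largest value is 668.02 kN from combination 2.

Combination 2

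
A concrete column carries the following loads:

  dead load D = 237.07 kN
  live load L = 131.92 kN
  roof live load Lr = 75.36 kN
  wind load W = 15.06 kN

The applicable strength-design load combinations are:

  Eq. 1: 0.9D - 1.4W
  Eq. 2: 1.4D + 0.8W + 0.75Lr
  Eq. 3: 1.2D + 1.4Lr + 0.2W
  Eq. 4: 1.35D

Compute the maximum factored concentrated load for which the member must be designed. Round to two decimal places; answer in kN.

400.47 kN

Eq. 1: 0.9(237.07) - 1.4(15.06) = 192.28
Eq. 2: 1.4(237.07) + 0.8(15.06) + 0.75(75.36) = 400.47
Eq. 3: 1.2(237.07) + 1.4(75.36) + 0.2(15.06) = 393.00
Eq. 4: 1.35(237.07) = 320.04
Combination 2 governs: P_u = 400.47 kN.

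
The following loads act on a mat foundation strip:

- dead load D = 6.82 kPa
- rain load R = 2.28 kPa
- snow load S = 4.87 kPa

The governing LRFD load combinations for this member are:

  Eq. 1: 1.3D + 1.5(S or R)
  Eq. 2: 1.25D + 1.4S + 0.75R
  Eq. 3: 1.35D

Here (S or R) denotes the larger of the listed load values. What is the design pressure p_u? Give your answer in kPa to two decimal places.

(S or R) → S = 4.87 kPa.
Eq. 1: 1.3(6.82) + 1.5(4.87) = 16.17
Eq. 2: 1.25(6.82) + 1.4(4.87) + 0.75(2.28) = 17.05
Eq. 3: 1.35(6.82) = 9.21
Maximum is from combination 2.

17.05 kPa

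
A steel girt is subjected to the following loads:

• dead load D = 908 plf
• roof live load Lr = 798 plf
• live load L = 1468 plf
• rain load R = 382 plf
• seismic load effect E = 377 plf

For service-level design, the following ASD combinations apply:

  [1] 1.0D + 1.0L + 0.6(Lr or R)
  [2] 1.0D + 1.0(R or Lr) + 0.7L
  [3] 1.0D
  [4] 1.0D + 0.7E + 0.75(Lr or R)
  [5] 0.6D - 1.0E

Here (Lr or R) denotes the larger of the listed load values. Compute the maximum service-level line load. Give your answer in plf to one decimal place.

2854.8 plf

(Lr or R) → Lr = 798 plf; (R or Lr) → Lr = 798 plf.
[1] 1.0(908) + 1.0(1468) + 0.6(798) = 908.0 + 1468.0 + 478.8 = 2854.8
[2] 1.0(908) + 1.0(798) + 0.7(1468) = 908.0 + 798.0 + 1027.6 = 2733.6
[3] 1.0(908) = 908.0
[4] 1.0(908) + 0.7(377) + 0.75(798) = 908.0 + 263.9 + 598.5 = 1770.4
[5] 0.6(908) - 1.0(377) = 544.8 - 377.0 = 167.8
Combination 1 governs: w = 2854.8 plf.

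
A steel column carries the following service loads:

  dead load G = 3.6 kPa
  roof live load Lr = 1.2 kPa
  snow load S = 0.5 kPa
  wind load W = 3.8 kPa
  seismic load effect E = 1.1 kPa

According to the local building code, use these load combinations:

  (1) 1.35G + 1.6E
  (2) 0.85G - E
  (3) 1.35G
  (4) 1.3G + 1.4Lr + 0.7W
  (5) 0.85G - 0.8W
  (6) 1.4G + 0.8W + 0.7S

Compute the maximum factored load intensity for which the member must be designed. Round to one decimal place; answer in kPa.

9.0 kPa

(1) 1.35(3.6) + 1.6(1.1) = 6.6
(2) 0.85(3.6) - 1.0(1.1) = 3.1 - 1.1 = 2.0
(3) 1.35(3.6) = 4.9
(4) 1.3(3.6) + 1.4(1.2) + 0.7(3.8) = 9.0
(5) 0.85(3.6) - 0.8(3.8) = 0.0
(6) 1.4(3.6) + 0.8(3.8) + 0.7(0.5) = 5.0 + 3.0 + 0.4 = 8.4
Combination 4 governs: q_u = 9.0 kPa.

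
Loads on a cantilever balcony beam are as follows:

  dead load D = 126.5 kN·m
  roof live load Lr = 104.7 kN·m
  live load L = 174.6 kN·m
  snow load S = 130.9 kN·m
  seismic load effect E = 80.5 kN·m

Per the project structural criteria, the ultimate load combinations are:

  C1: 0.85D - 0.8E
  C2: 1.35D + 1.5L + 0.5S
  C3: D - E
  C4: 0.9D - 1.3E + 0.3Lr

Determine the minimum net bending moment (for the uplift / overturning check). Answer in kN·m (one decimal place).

40.6 kN·m

C1: 0.85(126.5) - 0.8(80.5) = 43.1
C2: 1.35(126.5) + 1.5(174.6) + 0.5(130.9) = 498.1
C3: 1.0(126.5) - 1.0(80.5) = 46.0
C4: 0.9(126.5) - 1.3(80.5) + 0.3(104.7) = 40.6
Combination 4 gives the minimum: 40.6 kN·m.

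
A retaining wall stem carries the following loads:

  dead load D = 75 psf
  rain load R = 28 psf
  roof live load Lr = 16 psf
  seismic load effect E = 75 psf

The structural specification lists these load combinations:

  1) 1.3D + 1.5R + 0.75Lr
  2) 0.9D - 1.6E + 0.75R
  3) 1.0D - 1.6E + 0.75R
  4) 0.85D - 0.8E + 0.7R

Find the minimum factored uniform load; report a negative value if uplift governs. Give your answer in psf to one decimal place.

-31.5 psf

1) 1.3(75) + 1.5(28) + 0.75(16) = 97.5 + 42.0 + 12.0 = 151.5
2) 0.9(75) - 1.6(75) + 0.75(28) = 67.5 - 120.0 + 21.0 = -31.5
3) 1.0(75) - 1.6(75) + 0.75(28) = 75.0 - 120.0 + 21.0 = -24.0
4) 0.85(75) - 0.8(75) + 0.7(28) = 63.8 - 60.0 + 19.6 = 23.4
Combination 2 gives the minimum: -31.5 psf.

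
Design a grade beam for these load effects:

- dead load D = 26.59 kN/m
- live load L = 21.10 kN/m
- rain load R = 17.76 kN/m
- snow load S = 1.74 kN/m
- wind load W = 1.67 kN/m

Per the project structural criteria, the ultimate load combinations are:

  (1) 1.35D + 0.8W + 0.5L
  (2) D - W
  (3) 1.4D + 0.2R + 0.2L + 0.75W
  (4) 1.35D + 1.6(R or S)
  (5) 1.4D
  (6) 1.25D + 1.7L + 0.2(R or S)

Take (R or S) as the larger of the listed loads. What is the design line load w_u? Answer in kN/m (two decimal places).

72.66 kN/m

(R or S) → R = 17.76 kN/m.
(1) 1.35(26.59) + 0.8(1.67) + 0.5(21.10) = 47.78
(2) 1.0(26.59) - 1.0(1.67) = 26.59 - 1.67 = 24.92
(3) 1.4(26.59) + 0.2(17.76) + 0.2(21.10) + 0.75(1.67) = 37.23 + 3.55 + 4.22 + 1.25 = 46.25
(4) 1.35(26.59) + 1.6(17.76) = 64.31
(5) 1.4(26.59) = 37.23
(6) 1.25(26.59) + 1.7(21.10) + 0.2(17.76) = 33.24 + 35.87 + 3.55 = 72.66
Maximum is from combination 6.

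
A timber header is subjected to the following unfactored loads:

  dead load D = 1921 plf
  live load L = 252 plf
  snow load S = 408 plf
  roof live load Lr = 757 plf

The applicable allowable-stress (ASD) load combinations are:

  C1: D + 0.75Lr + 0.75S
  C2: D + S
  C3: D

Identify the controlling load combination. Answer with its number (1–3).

C1: 1.0(1921) + 0.75(757) + 0.75(408) = 1921.00 + 567.75 + 306.00 = 2794.75
C2: 1.0(1921) + 1.0(408) = 1921.00 + 408.00 = 2329.00
C3: 1.0(1921) = 1921.00
The largest value is 2794.75 plf from combination 1.

Combination 1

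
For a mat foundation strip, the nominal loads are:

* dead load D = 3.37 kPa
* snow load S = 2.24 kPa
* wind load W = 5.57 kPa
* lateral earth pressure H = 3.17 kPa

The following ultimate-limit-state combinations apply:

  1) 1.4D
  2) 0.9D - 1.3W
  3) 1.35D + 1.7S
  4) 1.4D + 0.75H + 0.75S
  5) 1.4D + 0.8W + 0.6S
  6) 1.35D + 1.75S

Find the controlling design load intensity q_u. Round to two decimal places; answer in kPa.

10.52 kPa

1) 1.4(3.37) = 4.72
2) 0.9(3.37) - 1.3(5.57) = 3.03 - 7.24 = -4.21
3) 1.35(3.37) + 1.7(2.24) = 4.55 + 3.81 = 8.36
4) 1.4(3.37) + 0.75(3.17) + 0.75(2.24) = 4.72 + 2.38 + 1.68 = 8.78
5) 1.4(3.37) + 0.8(5.57) + 0.6(2.24) = 4.72 + 4.46 + 1.34 = 10.52
6) 1.35(3.37) + 1.75(2.24) = 4.55 + 3.92 = 8.47
Combination 5 governs: q_u = 10.52 kPa.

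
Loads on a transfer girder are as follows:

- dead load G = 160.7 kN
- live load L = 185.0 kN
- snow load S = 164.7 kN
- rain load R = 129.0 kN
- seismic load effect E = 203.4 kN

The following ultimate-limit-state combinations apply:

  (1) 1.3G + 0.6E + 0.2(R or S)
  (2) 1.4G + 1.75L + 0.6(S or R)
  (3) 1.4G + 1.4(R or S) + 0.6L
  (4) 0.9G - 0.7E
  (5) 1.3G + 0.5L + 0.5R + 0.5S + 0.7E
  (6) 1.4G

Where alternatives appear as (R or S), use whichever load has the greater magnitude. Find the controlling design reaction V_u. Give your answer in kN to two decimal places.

(R or S) → S = 164.7 kN; (S or R) → S = 164.7 kN.
(1) 1.3(160.7) + 0.6(203.4) + 0.2(164.7) = 208.91 + 122.04 + 32.94 = 363.89
(2) 1.4(160.7) + 1.75(185.0) + 0.6(164.7) = 224.98 + 323.75 + 98.82 = 647.55
(3) 1.4(160.7) + 1.4(164.7) + 0.6(185.0) = 224.98 + 230.58 + 111.00 = 566.56
(4) 0.9(160.7) - 0.7(203.4) = 144.63 - 142.38 = 2.25
(5) 1.3(160.7) + 0.5(185.0) + 0.5(129.0) + 0.5(164.7) + 0.7(203.4) = 208.91 + 92.50 + 64.50 + 82.35 + 142.38 = 590.64
(6) 1.4(160.7) = 224.98
Combination 2 governs: V_u = 647.55 kN.

647.55 kN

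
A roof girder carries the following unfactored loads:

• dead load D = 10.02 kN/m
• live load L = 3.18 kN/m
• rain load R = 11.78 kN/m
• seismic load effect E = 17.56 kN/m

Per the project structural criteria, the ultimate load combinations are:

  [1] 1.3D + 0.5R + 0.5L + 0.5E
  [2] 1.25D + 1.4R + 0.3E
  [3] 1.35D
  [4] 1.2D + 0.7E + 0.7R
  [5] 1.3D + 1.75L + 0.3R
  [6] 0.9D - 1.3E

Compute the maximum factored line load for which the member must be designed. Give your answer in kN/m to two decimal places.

[1] 1.3(10.02) + 0.5(11.78) + 0.5(3.18) + 0.5(17.56) = 13.03 + 5.89 + 1.59 + 8.78 = 29.29
[2] 1.25(10.02) + 1.4(11.78) + 0.3(17.56) = 12.53 + 16.49 + 5.27 = 34.29
[3] 1.35(10.02) = 13.53
[4] 1.2(10.02) + 0.7(17.56) + 0.7(11.78) = 12.02 + 12.29 + 8.25 = 32.56
[5] 1.3(10.02) + 1.75(3.18) + 0.3(11.78) = 13.03 + 5.57 + 3.53 = 22.13
[6] 0.9(10.02) - 1.3(17.56) = 9.02 - 22.83 = -13.81
Combination 2 governs: w_u = 34.29 kN/m.

34.29 kN/m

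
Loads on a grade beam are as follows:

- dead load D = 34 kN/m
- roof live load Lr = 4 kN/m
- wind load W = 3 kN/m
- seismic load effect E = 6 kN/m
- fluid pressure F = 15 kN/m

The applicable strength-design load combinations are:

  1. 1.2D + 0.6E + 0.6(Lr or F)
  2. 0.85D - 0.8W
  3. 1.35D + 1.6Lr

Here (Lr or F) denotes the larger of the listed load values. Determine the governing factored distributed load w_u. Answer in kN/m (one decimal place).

(Lr or F) → F = 15 kN/m.
1. 1.2(34) + 0.6(6) + 0.6(15) = 40.8 + 3.6 + 9.0 = 53.4
2. 0.85(34) - 0.8(3) = 28.9 - 2.4 = 26.5
3. 1.35(34) + 1.6(4) = 45.9 + 6.4 = 52.3
Combination 1 governs: w_u = 53.4 kN/m.

53.4 kN/m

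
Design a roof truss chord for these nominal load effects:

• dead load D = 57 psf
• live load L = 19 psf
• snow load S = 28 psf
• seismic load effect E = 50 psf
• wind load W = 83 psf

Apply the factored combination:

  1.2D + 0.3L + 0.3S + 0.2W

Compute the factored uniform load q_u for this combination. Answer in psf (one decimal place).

1.2(57) + 0.3(19) + 0.3(28) + 0.2(83) = 99.1
q_u = 99.1 psf.

99.1 psf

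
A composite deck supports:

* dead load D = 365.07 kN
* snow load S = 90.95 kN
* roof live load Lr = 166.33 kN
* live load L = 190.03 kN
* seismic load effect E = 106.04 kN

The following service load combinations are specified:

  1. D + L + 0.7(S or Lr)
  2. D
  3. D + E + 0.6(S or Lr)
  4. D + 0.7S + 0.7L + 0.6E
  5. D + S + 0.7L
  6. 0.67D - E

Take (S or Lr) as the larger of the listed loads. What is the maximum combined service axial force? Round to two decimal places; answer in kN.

671.53 kN

(S or Lr) → Lr = 166.33 kN.
1. 1.0(365.07) + 1.0(190.03) + 0.7(166.33) = 365.07 + 190.03 + 116.43 = 671.53
2. 1.0(365.07) = 365.07
3. 1.0(365.07) + 1.0(106.04) + 0.6(166.33) = 365.07 + 106.04 + 99.80 = 570.91
4. 1.0(365.07) + 0.7(90.95) + 0.7(190.03) + 0.6(106.04) = 365.07 + 63.67 + 133.02 + 63.62 = 625.38
5. 1.0(365.07) + 1.0(90.95) + 0.7(190.03) = 365.07 + 90.95 + 133.02 = 589.04
6. 0.67(365.07) - 1.0(106.04) = 244.60 - 106.04 = 138.56
The controlling combination is 1, giving 671.53 kN.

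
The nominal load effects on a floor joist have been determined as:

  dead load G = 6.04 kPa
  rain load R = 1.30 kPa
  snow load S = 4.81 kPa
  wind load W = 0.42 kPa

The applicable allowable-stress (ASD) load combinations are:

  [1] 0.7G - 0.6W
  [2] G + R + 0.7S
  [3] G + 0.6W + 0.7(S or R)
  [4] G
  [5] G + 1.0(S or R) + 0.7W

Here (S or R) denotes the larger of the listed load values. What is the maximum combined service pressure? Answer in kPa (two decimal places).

(S or R) → S = 4.81 kPa.
[1] 0.7(6.04) - 0.6(0.42) = 3.98
[2] 1.0(6.04) + 1.0(1.30) + 0.7(4.81) = 10.71
[3] 1.0(6.04) + 0.6(0.42) + 0.7(4.81) = 9.66
[4] 1.0(6.04) = 6.04
[5] 1.0(6.04) + 1.0(4.81) + 0.7(0.42) = 11.14
Maximum is from combination 5.

11.14 kPa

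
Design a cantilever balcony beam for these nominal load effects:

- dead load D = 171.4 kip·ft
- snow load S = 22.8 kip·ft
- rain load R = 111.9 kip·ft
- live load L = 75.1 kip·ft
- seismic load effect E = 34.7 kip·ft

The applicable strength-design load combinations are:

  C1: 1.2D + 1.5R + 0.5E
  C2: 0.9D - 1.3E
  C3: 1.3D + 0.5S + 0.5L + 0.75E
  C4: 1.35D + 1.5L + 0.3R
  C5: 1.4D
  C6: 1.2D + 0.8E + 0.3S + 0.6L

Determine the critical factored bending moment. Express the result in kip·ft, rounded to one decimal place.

390.9 kip·ft

C1: 1.2(171.4) + 1.5(111.9) + 0.5(34.7) = 390.9
C2: 0.9(171.4) - 1.3(34.7) = 154.3 - 45.1 = 109.2
C3: 1.3(171.4) + 0.5(22.8) + 0.5(75.1) + 0.75(34.7) = 222.8 + 11.4 + 37.6 + 26.0 = 297.8
C4: 1.35(171.4) + 1.5(75.1) + 0.3(111.9) = 377.6
C5: 1.4(171.4) = 240.0
C6: 1.2(171.4) + 0.8(34.7) + 0.3(22.8) + 0.6(75.1) = 285.3
The controlling combination is 1, giving 390.9 kip·ft.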